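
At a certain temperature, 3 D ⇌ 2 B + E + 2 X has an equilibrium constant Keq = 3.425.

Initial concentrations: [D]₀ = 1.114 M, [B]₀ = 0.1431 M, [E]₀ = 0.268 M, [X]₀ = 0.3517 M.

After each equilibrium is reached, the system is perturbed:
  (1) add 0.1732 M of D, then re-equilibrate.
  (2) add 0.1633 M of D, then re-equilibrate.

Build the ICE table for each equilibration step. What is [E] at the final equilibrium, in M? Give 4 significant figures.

[E]_eq = 0.5925 M

Q₀ = 4.9102e-04 vs Keq = 3.425 ⇒ Q<K, forward
Step 1:
                   D          B          E          X
  I            1.114     0.1431      0.268     0.3517
  C          -0.7549     0.5032     0.2516     0.5032
  E           0.3591     0.6463     0.5196     0.8549
  solve Keq expr → x = 0.2516; check Q = 3.425
Then add 0.1732 M of D.
Step 2:
                   D          B          E          X
  I           0.5323     0.6463     0.5196     0.8549
  C          -0.1135    0.07567    0.03783    0.07567
  E           0.4188      0.722     0.5575     0.9306
  solve Keq expr → x = 0.03783; check Q = 3.425
Then add 0.1633 M of D.
Step 3:
                   D          B          E          X
  I           0.5821      0.722     0.5575     0.9306
  C           -0.105       0.07      0.035       0.07
  E           0.4771      0.792     0.5925      1.001
  solve Keq expr → x = 0.035; check Q = 3.425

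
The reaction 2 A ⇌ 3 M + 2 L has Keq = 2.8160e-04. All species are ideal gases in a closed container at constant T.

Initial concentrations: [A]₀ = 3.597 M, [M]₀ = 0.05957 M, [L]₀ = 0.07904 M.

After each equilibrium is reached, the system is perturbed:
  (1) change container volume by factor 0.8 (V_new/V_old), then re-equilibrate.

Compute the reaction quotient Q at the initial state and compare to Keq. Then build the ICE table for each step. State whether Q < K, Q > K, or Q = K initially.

Q₀ = 1.0207e-07 vs Keq = 2.8160e-04 ⇒ Q<K, forward
Step 1:
                  A         M         L
  init        3.597   0.05957   0.07904
  Δ         -0.1947    0.2921    0.1947
  eq          3.402    0.3517    0.2738
  solve Keq expr → x = 0.09737; check Q = 2.8160e-04
Then change container volume by factor 0.8 (V_new/V_old).
Step 2:
                  A         M         L
  init        4.253    0.4396    0.3422
  Δ         0.03798  -0.05697  -0.03798
  eq          4.291    0.3826    0.3042
  solve Keq expr → x = -0.01899; check Q = 2.8160e-04

Q₀ = 1.0207e-07; Q < K (proceeds forward)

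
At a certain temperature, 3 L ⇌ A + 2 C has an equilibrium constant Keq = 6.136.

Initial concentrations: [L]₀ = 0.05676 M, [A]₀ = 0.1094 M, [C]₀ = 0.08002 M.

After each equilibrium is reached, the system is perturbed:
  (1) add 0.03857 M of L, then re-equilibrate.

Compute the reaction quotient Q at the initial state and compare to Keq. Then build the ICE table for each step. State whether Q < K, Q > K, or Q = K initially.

Q₀ = 3.831 vs Keq = 6.136 ⇒ Q<K, forward
Step 1:
                    L           A           C
  init        0.05676      0.1094     0.08002
  Δ         -0.006259    0.002086    0.004173
  eq           0.0505      0.1115     0.08419
  solve Keq expr → x = 0.002086; check Q = 6.136
Then add 0.03857 M of L.
Step 2:
                    L           A           C
  init        0.08907      0.1115     0.08419
  Δ          -0.02937    0.009789     0.01958
  eq           0.0597      0.1213      0.1038
  solve Keq expr → x = 0.009789; check Q = 6.136

Q₀ = 3.831; Q < K (proceeds forward)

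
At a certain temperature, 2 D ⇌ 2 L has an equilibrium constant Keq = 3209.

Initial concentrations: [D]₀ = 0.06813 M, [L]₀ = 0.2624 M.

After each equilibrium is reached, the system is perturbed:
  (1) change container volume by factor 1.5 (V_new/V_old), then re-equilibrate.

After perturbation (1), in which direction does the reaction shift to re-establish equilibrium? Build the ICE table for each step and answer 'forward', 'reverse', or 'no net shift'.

Direction: no net shift

Q₀ = 14.83 vs Keq = 3209 ⇒ Q<K, forward
Step 1:
                  D         L
  init      0.06813    0.2624
  Δ         -0.0624    0.0624
  eq       0.005734    0.3248
  solve Keq expr → x = 0.0312; check Q = 3209
Then change container volume by factor 1.5 (V_new/V_old).
Step 2:
                  D         L
  init     0.003822    0.2165
  Δ               0         0
  eq       0.003822    0.2165
  solve Keq expr → x = 0; check Q = 3209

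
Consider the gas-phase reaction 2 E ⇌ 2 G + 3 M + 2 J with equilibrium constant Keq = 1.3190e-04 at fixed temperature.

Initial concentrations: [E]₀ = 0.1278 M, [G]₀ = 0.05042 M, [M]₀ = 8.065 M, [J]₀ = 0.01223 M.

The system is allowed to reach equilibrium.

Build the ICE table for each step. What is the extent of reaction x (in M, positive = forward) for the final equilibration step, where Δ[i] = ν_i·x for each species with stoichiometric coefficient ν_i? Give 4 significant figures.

Q₀ = 0.01221 vs Keq = 1.3190e-04 ⇒ Q>K, reverse
Step 1:
                    E           G           M           J
  init         0.1278     0.05042       8.065     0.01223
  Δ           0.01049    -0.01049    -0.01573    -0.01049
  eq           0.1383     0.03993       8.049    0.001742
  solve Keq expr → x = -0.005244; check Q = 1.3190e-04

x = -0.005244 M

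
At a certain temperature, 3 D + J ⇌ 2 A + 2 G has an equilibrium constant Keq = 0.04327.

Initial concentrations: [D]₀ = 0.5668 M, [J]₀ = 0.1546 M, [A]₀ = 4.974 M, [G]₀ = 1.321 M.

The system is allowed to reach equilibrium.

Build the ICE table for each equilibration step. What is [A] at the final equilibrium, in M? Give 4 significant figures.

Q₀ = 1534 vs Keq = 0.04327 ⇒ Q>K, reverse
Step 1:
                    D           J           A           G
  I            0.5668      0.1546       4.974       1.321
  C             1.737      0.5789      -1.158      -1.158
  E             2.303      0.7335       3.816      0.1632
  solve Keq expr → x = -0.5789; check Q = 0.04327

[A]_eq = 3.816 M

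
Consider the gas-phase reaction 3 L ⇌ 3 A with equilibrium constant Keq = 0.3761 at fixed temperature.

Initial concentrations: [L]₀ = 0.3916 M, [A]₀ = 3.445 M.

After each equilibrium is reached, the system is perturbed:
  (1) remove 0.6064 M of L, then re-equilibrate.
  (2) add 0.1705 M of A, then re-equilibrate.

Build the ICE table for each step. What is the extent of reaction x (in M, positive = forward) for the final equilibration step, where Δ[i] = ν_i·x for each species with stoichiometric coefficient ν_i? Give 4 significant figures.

Q₀ = 680.8 vs Keq = 0.3761 ⇒ Q>K, reverse
Step 1:
                   L          A
  I           0.3916      3.445
  C            1.837     -1.837
  E            2.228      1.608
  solve Keq expr → x = -0.6122; check Q = 0.3761
Then remove 0.6064 M of L.
Step 2:
                   L          A
  I            1.622      1.608
  C           0.2542    -0.2542
  E            1.876      1.354
  solve Keq expr → x = -0.08474; check Q = 0.3761
Then add 0.1705 M of A.
Step 3:
                   L          A
  I            1.876      1.525
  C          0.09902   -0.09902
  E            1.975      1.426
  solve Keq expr → x = -0.03301; check Q = 0.3761

x = -0.03301 M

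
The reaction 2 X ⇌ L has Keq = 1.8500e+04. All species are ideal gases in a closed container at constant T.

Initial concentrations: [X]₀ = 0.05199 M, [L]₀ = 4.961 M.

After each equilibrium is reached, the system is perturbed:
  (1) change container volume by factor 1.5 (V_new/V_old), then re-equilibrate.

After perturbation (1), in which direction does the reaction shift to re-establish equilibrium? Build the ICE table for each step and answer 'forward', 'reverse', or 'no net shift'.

Direction: reverse

Q₀ = 1835 vs Keq = 1.8500e+04 ⇒ Q<K, forward
Step 1:
                  X         L
  I         0.05199     4.961
  C        -0.03559   0.01779
  E          0.0164     4.979
  solve Keq expr → x = 0.01779; check Q = 1.8500e+04
Then change container volume by factor 1.5 (V_new/V_old).
Step 2:
                  X         L
  I         0.01094     3.319
  C        0.002455 -0.001228
  E         0.01339     3.318
  solve Keq expr → x = -0.001228; check Q = 1.8500e+04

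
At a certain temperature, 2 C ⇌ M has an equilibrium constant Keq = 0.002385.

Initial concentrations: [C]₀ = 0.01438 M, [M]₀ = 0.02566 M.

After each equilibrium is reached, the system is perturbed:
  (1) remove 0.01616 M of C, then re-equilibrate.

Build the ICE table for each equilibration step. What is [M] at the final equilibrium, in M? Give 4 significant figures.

[M]_eq = 5.8505e-06 M

Q₀ = 124.1 vs Keq = 0.002385 ⇒ Q>K, reverse
Step 1:
                    C           M
  init        0.01438     0.02566
  Δ            0.0513    -0.02565
  eq          0.06568  1.0288e-05
  solve Keq expr → x = -0.02565; check Q = 0.002385
Then remove 0.01616 M of C.
Step 2:
                    C           M
  init        0.04952  1.0288e-05
  Δ        8.8757e-06 -4.4379e-06
  eq          0.04953  5.8505e-06
  solve Keq expr → x = -4.4379e-06; check Q = 0.002385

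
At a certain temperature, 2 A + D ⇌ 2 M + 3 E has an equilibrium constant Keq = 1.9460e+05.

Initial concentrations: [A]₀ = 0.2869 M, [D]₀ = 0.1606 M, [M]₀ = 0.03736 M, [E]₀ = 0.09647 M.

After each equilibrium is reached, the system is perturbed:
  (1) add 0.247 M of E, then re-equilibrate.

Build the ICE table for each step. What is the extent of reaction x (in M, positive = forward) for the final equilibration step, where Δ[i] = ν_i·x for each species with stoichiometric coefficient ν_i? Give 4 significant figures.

x = -7.5310e-04 M

Q₀ = 9.4795e-05 vs Keq = 1.9460e+05 ⇒ Q<K, forward
Step 1:
                  A         D         M         E
  I          0.2869    0.1606   0.03736   0.09647
  C         -0.2848   -0.1424    0.2848    0.4273
  E        0.002053   0.01818    0.3222    0.5237
  solve Keq expr → x = 0.1424; check Q = 1.9460e+05
Then add 0.247 M of E.
Step 2:
                  A         D         M         E
  I        0.002053   0.01818    0.3222    0.7707
  C        0.001506 7.5310e-04 -0.001506 -0.002259
  E         0.00356   0.01893    0.3207    0.7685
  solve Keq expr → x = -7.5310e-04; check Q = 1.9460e+05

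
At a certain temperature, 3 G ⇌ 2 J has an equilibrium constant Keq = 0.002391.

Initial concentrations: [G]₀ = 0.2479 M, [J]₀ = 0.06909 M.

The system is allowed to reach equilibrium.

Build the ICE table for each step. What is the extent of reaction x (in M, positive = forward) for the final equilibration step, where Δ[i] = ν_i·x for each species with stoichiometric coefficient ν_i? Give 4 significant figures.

x = -0.02976 M

Q₀ = 0.3133 vs Keq = 0.002391 ⇒ Q>K, reverse
Step 1:
                  G         J
  init       0.2479   0.06909
  Δ         0.08927  -0.05952
  eq         0.3372  0.009574
  solve Keq expr → x = -0.02976; check Q = 0.002391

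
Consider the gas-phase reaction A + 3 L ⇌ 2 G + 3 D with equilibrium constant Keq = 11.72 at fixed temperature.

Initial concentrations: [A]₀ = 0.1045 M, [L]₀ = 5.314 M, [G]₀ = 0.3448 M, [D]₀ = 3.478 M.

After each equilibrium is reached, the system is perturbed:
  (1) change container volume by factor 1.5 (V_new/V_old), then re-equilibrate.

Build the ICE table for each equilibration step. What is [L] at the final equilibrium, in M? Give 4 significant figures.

Q₀ = 0.319 vs Keq = 11.72 ⇒ Q<K, forward
Step 1:
                   A          L          G          D
  init        0.1045      5.314     0.3448      3.478
  Δ         -0.09435    -0.2831     0.1887     0.2831
  eq         0.01015      5.031     0.5335      3.761
  solve Keq expr → x = 0.09435; check Q = 11.72
Then change container volume by factor 1.5 (V_new/V_old).
Step 2:
                   A          L          G          D
  init      0.006765      3.354     0.3557      2.507
  Δ        -0.002088  -0.006263   0.004175   0.006263
  eq        0.004677      3.348     0.3598      2.514
  solve Keq expr → x = 0.002088; check Q = 11.72

[L]_eq = 3.348 M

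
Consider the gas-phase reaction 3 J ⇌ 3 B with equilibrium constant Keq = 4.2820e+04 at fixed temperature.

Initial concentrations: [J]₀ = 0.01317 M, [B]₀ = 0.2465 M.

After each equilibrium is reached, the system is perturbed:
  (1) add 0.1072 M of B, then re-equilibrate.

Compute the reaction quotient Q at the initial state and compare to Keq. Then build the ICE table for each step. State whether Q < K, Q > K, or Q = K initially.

Q₀ = 6557; Q < K (proceeds forward)

Q₀ = 6557 vs Keq = 4.2820e+04 ⇒ Q<K, forward
Step 1:
                  J         B
  I         0.01317    0.2465
  C       -0.005954  0.005954
  E        0.007216    0.2525
  solve Keq expr → x = 0.001985; check Q = 4.2820e+04
Then add 0.1072 M of B.
Step 2:
                  J         B
  I        0.007216    0.3597
  C        0.002979 -0.002979
  E          0.0102    0.3567
  solve Keq expr → x = -9.9301e-04; check Q = 4.2820e+04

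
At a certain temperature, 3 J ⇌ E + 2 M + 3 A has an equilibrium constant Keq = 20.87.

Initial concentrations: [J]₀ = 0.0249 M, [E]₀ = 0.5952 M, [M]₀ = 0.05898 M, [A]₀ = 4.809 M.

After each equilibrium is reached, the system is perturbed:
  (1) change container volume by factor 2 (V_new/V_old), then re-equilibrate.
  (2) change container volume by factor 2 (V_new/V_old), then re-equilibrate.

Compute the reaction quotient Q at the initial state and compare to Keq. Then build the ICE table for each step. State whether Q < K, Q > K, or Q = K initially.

Q₀ = 1.4916e+04 vs Keq = 20.87 ⇒ Q>K, reverse
Step 1:
                  J         E         M         A
  Initial    0.0249    0.5952   0.05898     4.809
  Change     0.0649  -0.02163  -0.04327   -0.0649
  Equil      0.0898    0.5736   0.01571     4.744
  solve Keq expr → x = -0.02163; check Q = 20.87
Then change container volume by factor 2 (V_new/V_old).
Step 2:
                  J         E         M         A
  Initial    0.0449    0.2868  0.007855     2.372
  Change   -0.01039  0.003464  0.006928   0.01039
  Equil     0.03451    0.2902   0.01478     2.382
  solve Keq expr → x = 0.003464; check Q = 20.87
Then change container volume by factor 2 (V_new/V_old).
Step 3:
                  J         E         M         A
  Initial   0.01726    0.1451  0.007392     1.191
  Change  -0.005751  0.001917  0.003834  0.005751
  Equil      0.0115     0.147   0.01123     1.197
  solve Keq expr → x = 0.001917; check Q = 20.87

Q₀ = 1.4916e+04; Q > K (proceeds reverse)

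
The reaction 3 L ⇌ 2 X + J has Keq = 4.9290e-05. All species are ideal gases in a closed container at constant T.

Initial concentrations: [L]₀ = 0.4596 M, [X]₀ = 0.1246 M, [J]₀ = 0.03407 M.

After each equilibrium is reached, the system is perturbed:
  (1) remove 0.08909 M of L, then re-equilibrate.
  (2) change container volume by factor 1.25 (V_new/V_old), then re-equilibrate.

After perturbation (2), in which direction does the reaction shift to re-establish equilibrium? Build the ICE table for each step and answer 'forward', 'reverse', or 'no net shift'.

Q₀ = 0.005448 vs Keq = 4.9290e-05 ⇒ Q>K, reverse
Step 1:
                   L          X          J
  init        0.4596     0.1246    0.03407
  Δ          0.09541   -0.06361    -0.0318
  eq           0.555    0.06099   0.002265
  solve Keq expr → x = -0.0318; check Q = 4.9290e-05
Then remove 0.08909 M of L.
Step 2:
                   L          X          J
  init        0.4659    0.06099   0.002265
  Δ          0.00248  -0.001653 -8.2671e-04
  eq          0.4684    0.05934   0.001439
  solve Keq expr → x = -8.2671e-04; check Q = 4.9290e-05
Then change container volume by factor 1.25 (V_new/V_old).
Step 3:
                   L          X          J
  init        0.3747    0.04747   0.001151
  Δ                0          0          0
  eq          0.3747    0.04747   0.001151
  solve Keq expr → x = 0; check Q = 4.9290e-05

Direction: no net shift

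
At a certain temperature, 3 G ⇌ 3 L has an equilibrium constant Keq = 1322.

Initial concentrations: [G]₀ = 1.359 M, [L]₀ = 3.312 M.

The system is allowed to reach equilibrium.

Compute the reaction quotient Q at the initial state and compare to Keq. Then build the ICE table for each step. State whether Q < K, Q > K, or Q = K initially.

Q₀ = 14.47 vs Keq = 1322 ⇒ Q<K, forward
Step 1:
                   G          L
  Initial      1.359      3.312
  Change     -0.9689     0.9689
  Equil       0.3901      4.281
  solve Keq expr → x = 0.323; check Q = 1322

Q₀ = 14.47; Q < K (proceeds forward)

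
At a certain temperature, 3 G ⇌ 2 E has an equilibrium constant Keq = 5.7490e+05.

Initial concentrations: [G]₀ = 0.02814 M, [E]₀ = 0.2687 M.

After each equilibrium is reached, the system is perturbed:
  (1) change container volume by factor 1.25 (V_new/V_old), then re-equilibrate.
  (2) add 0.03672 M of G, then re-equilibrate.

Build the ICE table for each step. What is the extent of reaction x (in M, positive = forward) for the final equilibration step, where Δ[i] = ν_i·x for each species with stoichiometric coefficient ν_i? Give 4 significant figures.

x = 0.01214 M

Q₀ = 3240 vs Keq = 5.7490e+05 ⇒ Q<K, forward
Step 1:
                   G          E
  init       0.02814     0.2687
  Δ         -0.02294     0.0153
  eq        0.005196      0.284
  solve Keq expr → x = 0.007648; check Q = 5.7490e+05
Then change container volume by factor 1.25 (V_new/V_old).
Step 2:
                   G          E
  init      0.004157     0.2272
  Δ       3.1820e-04 -2.1213e-04
  eq        0.004475      0.227
  solve Keq expr → x = -1.0607e-04; check Q = 5.7490e+05
Then add 0.03672 M of G.
Step 3:
                   G          E
  init        0.0412      0.227
  Δ         -0.03641    0.02427
  eq        0.004789     0.2513
  solve Keq expr → x = 0.01214; check Q = 5.7490e+05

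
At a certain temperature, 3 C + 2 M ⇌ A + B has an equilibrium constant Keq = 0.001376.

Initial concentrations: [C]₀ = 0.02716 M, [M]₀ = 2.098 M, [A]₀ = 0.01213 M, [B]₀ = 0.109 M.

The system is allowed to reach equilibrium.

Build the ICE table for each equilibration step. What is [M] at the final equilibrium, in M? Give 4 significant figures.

Q₀ = 14.99 vs Keq = 0.001376 ⇒ Q>K, reverse
Step 1:
                    C           M           A           B
  init        0.02716       2.098     0.01213       0.109
  Δ           0.03634     0.02423    -0.01211    -0.01211
  eq           0.0635       2.122  1.6379e-05     0.09689
  solve Keq expr → x = -0.01211; check Q = 0.001376

[M]_eq = 2.122 M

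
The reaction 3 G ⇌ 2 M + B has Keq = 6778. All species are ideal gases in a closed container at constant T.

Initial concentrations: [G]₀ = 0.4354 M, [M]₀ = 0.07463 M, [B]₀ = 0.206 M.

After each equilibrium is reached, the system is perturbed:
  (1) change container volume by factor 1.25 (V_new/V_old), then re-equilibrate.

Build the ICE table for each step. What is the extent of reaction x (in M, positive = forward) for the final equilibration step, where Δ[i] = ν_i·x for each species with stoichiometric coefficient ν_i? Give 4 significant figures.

x = 0 M

Q₀ = 0.0139 vs Keq = 6778 ⇒ Q<K, forward
Step 1:
                    G           M           B
  I            0.4354     0.07463       0.206
  C           -0.4169      0.2779       0.139
  E           0.01849      0.3526       0.345
  solve Keq expr → x = 0.139; check Q = 6778
Then change container volume by factor 1.25 (V_new/V_old).
Step 2:
                    G           M           B
  I            0.0148      0.2821       0.276
  C                 0           0           0
  E            0.0148      0.2821       0.276
  solve Keq expr → x = 0; check Q = 6778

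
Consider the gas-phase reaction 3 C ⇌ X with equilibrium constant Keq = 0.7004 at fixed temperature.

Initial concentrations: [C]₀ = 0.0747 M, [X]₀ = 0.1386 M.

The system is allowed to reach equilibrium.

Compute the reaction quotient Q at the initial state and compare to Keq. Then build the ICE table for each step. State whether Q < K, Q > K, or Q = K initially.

Q₀ = 332.5; Q > K (proceeds reverse)

Q₀ = 332.5 vs Keq = 0.7004 ⇒ Q>K, reverse
Step 1:
                   C          X
  Initial     0.0747     0.1386
  Change      0.3028    -0.1009
  Equil       0.3775    0.03767
  solve Keq expr → x = -0.1009; check Q = 0.7004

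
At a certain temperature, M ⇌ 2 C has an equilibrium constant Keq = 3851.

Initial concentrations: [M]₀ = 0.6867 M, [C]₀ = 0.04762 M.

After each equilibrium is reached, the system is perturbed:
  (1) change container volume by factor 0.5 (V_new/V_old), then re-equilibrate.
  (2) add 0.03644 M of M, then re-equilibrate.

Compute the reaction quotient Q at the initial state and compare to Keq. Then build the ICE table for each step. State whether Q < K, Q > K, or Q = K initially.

Q₀ = 0.003302; Q < K (proceeds forward)

Q₀ = 0.003302 vs Keq = 3851 ⇒ Q<K, forward
Step 1:
                  M         C
  Initial    0.6867   0.04762
  Change    -0.6862     1.372
  Equil   5.2358e-04      1.42
  solve Keq expr → x = 0.6862; check Q = 3851
Then change container volume by factor 0.5 (V_new/V_old).
Step 2:
                  M         C
  Initial  0.001047      2.84
  Change   0.001044 -0.002088
  Equil    0.002091     2.838
  solve Keq expr → x = -0.001044; check Q = 3851
Then add 0.03644 M of M.
Step 3:
                  M         C
  Initial   0.03853     2.838
  Change   -0.03633   0.07266
  Equil      0.0022     2.911
  solve Keq expr → x = 0.03633; check Q = 3851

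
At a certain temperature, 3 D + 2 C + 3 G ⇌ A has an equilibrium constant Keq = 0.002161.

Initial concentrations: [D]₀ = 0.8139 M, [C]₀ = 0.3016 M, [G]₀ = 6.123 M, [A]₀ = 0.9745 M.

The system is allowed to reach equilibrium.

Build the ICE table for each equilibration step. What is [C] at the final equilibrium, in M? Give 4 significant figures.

Q₀ = 0.08656 vs Keq = 0.002161 ⇒ Q>K, reverse
Step 1:
                   D          C          G          A
  Initial     0.8139     0.3016      6.123     0.9745
  Change      0.5666     0.3778     0.5666    -0.1889
  Equil        1.381     0.6794       6.69     0.7856
  solve Keq expr → x = -0.1889; check Q = 0.002161

[C]_eq = 0.6794 M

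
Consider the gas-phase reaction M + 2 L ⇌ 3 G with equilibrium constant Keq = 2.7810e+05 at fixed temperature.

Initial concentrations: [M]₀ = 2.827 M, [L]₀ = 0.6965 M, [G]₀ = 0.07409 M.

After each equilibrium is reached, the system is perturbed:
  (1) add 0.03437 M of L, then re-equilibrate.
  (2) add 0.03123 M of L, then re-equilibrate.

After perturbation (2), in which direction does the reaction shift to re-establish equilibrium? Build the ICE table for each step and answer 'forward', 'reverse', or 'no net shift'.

Q₀ = 2.9656e-04 vs Keq = 2.7810e+05 ⇒ Q<K, forward
Step 1:
                  M         L         G
  init        2.827    0.6965   0.07409
  Δ         -0.3475   -0.6951     1.043
  eq          2.479  0.001421     1.117
  solve Keq expr → x = 0.3475; check Q = 2.7810e+05
Then add 0.03437 M of L.
Step 2:
                  M         L         G
  init        2.479   0.03579     1.117
  Δ        -0.01713  -0.03427    0.0514
  eq          2.462  0.001526     1.168
  solve Keq expr → x = 0.01713; check Q = 2.7810e+05
Then add 0.03123 M of L.
Step 3:
                  M         L         G
  init        2.462   0.03276     1.168
  Δ        -0.01557  -0.03113    0.0467
  eq          2.447  0.001623     1.215
  solve Keq expr → x = 0.01557; check Q = 2.7810e+05

Direction: forward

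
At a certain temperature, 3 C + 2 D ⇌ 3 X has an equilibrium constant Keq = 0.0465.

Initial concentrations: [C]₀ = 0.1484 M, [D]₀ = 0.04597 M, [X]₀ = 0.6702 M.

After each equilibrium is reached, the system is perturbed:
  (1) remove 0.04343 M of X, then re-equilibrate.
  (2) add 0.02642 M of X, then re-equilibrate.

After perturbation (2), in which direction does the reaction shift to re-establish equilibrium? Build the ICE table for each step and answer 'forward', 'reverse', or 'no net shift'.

Q₀ = 4.3588e+04 vs Keq = 0.0465 ⇒ Q>K, reverse
Step 1:
                   C          D          X
  I           0.1484    0.04597     0.6702
  C           0.5359     0.3573    -0.5359
  E           0.6843     0.4032     0.1343
  solve Keq expr → x = -0.1786; check Q = 0.0465
Then remove 0.04343 M of X.
Step 2:
                   C          D          X
  I           0.6843     0.4032    0.09088
  C         -0.03244   -0.02163    0.03244
  E           0.6518     0.3816     0.1233
  solve Keq expr → x = 0.01081; check Q = 0.0465
Then add 0.02642 M of X.
Step 3:
                   C          D          X
  I           0.6518     0.3816     0.1497
  C          0.01977    0.01318   -0.01977
  E           0.6716     0.3948       0.13
  solve Keq expr → x = -0.00659; check Q = 0.0465

Direction: reverse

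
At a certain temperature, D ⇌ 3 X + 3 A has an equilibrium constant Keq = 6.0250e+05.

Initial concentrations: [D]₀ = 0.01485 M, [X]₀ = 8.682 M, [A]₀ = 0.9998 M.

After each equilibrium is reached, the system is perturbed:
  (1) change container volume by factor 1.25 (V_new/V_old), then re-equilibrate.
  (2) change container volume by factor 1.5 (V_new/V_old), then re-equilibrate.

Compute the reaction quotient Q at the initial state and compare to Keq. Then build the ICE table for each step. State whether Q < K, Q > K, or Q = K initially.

Q₀ = 4.4043e+04 vs Keq = 6.0250e+05 ⇒ Q<K, forward
Step 1:
                  D         X         A
  Initial   0.01485     8.682    0.9998
  Change   -0.01361   0.04083   0.04083
  Equil    0.001241     8.723     1.041
  solve Keq expr → x = 0.01361; check Q = 6.0250e+05
Then change container volume by factor 1.25 (V_new/V_old).
Step 2:
                  D         X         A
  Initial 9.9309e-04     6.978    0.8325
  Change  -6.6505e-04  0.001995  0.001995
  Equil   3.2804e-04      6.98    0.8345
  solve Keq expr → x = 6.6505e-04; check Q = 6.0250e+05
Then change container volume by factor 1.5 (V_new/V_old).
Step 3:
                  D         X         A
  Initial 2.1869e-04     4.654    0.5563
  Change  -1.8980e-04 5.6939e-04 5.6939e-04
  Equil   2.8898e-05     4.654    0.5569
  solve Keq expr → x = 1.8980e-04; check Q = 6.0250e+05

Q₀ = 4.4043e+04; Q < K (proceeds forward)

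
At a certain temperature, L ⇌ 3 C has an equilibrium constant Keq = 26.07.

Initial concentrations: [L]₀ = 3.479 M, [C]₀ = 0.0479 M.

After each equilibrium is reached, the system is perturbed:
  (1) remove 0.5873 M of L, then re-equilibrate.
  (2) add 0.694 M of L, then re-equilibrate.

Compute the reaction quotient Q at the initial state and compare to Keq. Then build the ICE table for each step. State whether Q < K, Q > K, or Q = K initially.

Q₀ = 3.1590e-05; Q < K (proceeds forward)

Q₀ = 3.1590e-05 vs Keq = 26.07 ⇒ Q<K, forward
Step 1:
                    L           C
  I             3.479      0.0479
  C            -1.271       3.813
  E             2.208       3.861
  solve Keq expr → x = 1.271; check Q = 26.07
Then remove 0.5873 M of L.
Step 2:
                    L           C
  I             1.621       3.861
  C            0.1022     -0.3065
  E             1.723       3.555
  solve Keq expr → x = -0.1022; check Q = 26.07
Then add 0.694 M of L.
Step 3:
                    L           C
  I             2.417       3.555
  C           -0.1193       0.358
  E             2.297       3.913
  solve Keq expr → x = 0.1193; check Q = 26.07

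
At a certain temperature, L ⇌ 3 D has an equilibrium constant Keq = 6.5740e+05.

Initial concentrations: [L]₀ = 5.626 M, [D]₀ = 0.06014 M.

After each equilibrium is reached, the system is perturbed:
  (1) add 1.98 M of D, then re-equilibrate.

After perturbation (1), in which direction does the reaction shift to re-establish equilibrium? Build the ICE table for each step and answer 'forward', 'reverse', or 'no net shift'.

Direction: reverse

Q₀ = 3.8663e-05 vs Keq = 6.5740e+05 ⇒ Q<K, forward
Step 1:
                    L           D
  init          5.626     0.06014
  Δ            -5.619       16.86
  eq         0.007363       16.92
  solve Keq expr → x = 5.619; check Q = 6.5740e+05
Then add 1.98 M of D.
Step 2:
                    L           D
  init       0.007363        18.9
  Δ          0.002886   -0.008658
  eq          0.01025       18.89
  solve Keq expr → x = -0.002886; check Q = 6.5740e+05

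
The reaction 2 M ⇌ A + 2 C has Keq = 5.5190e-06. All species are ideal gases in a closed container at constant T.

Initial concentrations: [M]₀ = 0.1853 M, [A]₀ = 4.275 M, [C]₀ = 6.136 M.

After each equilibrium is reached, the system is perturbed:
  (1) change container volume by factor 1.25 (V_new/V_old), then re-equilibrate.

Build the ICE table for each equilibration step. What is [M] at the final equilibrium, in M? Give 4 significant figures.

[M]_eq = 5.045 M

Q₀ = 4688 vs Keq = 5.5190e-06 ⇒ Q>K, reverse
Step 1:
                    M           A           C
  init         0.1853       4.275       6.136
  Δ             6.123      -3.061      -6.123
  eq            6.308       1.214     0.01345
  solve Keq expr → x = -3.061; check Q = 5.5190e-06
Then change container volume by factor 1.25 (V_new/V_old).
Step 2:
                    M           A           C
  init          5.046       0.971     0.01076
  Δ         -0.001263  6.3160e-04    0.001263
  eq            5.045      0.9716     0.01202
  solve Keq expr → x = 6.3160e-04; check Q = 5.5190e-06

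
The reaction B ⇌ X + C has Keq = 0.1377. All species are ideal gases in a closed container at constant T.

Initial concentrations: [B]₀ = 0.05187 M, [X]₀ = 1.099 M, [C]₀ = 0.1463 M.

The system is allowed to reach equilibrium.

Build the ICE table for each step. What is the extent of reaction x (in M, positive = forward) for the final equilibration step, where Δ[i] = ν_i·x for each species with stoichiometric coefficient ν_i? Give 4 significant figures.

x = -0.1218 M

Q₀ = 3.1 vs Keq = 0.1377 ⇒ Q>K, reverse
Step 1:
                  B         X         C
  I         0.05187     1.099    0.1463
  C          0.1218   -0.1218   -0.1218
  E          0.1737    0.9772   0.02448
  solve Keq expr → x = -0.1218; check Q = 0.1377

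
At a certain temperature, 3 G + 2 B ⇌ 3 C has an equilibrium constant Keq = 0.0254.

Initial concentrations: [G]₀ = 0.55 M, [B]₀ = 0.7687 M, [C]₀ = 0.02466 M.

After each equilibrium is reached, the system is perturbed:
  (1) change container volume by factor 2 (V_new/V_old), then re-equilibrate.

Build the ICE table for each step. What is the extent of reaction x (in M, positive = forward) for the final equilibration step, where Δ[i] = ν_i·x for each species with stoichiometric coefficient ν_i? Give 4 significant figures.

x = -0.00564 M

Q₀ = 1.5254e-04 vs Keq = 0.0254 ⇒ Q<K, forward
Step 1:
                   G          B          C
  I             0.55     0.7687    0.02466
  C         -0.08449   -0.05633    0.08449
  E           0.4655     0.7124     0.1091
  solve Keq expr → x = 0.02816; check Q = 0.0254
Then change container volume by factor 2 (V_new/V_old).
Step 2:
                   G          B          C
  I           0.2328     0.3562    0.05457
  C          0.01692    0.01128   -0.01692
  E           0.2497     0.3675    0.03765
  solve Keq expr → x = -0.00564; check Q = 0.0254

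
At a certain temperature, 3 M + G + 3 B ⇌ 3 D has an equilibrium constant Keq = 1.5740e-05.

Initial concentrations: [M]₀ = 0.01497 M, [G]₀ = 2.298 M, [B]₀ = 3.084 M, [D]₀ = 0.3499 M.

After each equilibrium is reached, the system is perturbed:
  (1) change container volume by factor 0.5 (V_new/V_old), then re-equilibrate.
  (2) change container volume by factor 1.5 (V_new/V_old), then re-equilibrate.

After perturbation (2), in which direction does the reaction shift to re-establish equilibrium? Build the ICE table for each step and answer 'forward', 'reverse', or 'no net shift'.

Q₀ = 189.4 vs Keq = 1.5740e-05 ⇒ Q>K, reverse
Step 1:
                   M          G          B          D
  I          0.01497      2.298      3.084     0.3499
  C           0.3126     0.1042     0.3126    -0.3126
  E           0.3275      2.402      3.397    0.03734
  solve Keq expr → x = -0.1042; check Q = 1.5740e-05
Then change container volume by factor 0.5 (V_new/V_old).
Step 2:
                   M          G          B          D
  I           0.6551      4.804      6.793    0.07468
  C         -0.08631   -0.02877   -0.08631    0.08631
  E           0.5688      4.776      6.707      0.161
  solve Keq expr → x = 0.02877; check Q = 1.5740e-05
Then change container volume by factor 1.5 (V_new/V_old).
Step 3:
                   M          G          B          D
  I           0.3792      3.184      4.471     0.1073
  C           0.0379    0.01263     0.0379    -0.0379
  E           0.4171      3.196      4.509    0.06943
  solve Keq expr → x = -0.01263; check Q = 1.5740e-05

Direction: reverse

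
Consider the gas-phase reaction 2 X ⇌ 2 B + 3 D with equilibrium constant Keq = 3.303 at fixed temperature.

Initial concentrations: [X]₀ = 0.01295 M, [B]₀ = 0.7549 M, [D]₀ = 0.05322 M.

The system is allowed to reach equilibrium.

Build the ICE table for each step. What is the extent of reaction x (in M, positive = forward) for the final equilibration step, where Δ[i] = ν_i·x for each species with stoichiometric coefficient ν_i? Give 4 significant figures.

x = 0.003182 M

Q₀ = 0.5122 vs Keq = 3.303 ⇒ Q<K, forward
Step 1:
                    X           B           D
  I           0.01295      0.7549     0.05322
  C         -0.006363    0.006363    0.009545
  E          0.006587      0.7613     0.06277
  solve Keq expr → x = 0.003182; check Q = 3.303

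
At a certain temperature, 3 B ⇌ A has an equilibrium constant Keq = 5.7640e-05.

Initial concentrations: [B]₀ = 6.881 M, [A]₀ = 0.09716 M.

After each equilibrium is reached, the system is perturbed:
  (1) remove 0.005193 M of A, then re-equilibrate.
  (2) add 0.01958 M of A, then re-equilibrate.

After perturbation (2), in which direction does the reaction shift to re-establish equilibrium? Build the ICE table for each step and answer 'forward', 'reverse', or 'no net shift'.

Direction: reverse

Q₀ = 2.9822e-04 vs Keq = 5.7640e-05 ⇒ Q>K, reverse
Step 1:
                   B          A
  init         6.881    0.09716
  Δ           0.2293   -0.07644
  eq            7.11    0.02072
  solve Keq expr → x = -0.07644; check Q = 5.7640e-05
Then remove 0.005193 M of A.
Step 2:
                   B          A
  init          7.11    0.01553
  Δ         -0.01518   0.005061
  eq           7.095    0.02059
  solve Keq expr → x = 0.005061; check Q = 5.7640e-05
Then add 0.01958 M of A.
Step 3:
                   B          A
  init         7.095    0.04017
  Δ          0.05723   -0.01908
  eq           7.152    0.02109
  solve Keq expr → x = -0.01908; check Q = 5.7640e-05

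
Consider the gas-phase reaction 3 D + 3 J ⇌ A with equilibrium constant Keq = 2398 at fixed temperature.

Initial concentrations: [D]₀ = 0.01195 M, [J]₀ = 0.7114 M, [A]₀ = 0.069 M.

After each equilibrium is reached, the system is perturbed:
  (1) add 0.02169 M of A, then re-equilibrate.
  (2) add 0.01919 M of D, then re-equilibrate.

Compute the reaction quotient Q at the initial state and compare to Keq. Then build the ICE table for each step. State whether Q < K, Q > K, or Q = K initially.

Q₀ = 1.1231e+05; Q > K (proceeds reverse)

Q₀ = 1.1231e+05 vs Keq = 2398 ⇒ Q>K, reverse
Step 1:
                    D           J           A
  init        0.01195      0.7114       0.069
  Δ           0.02759     0.02759   -0.009195
  eq          0.03954       0.739      0.0598
  solve Keq expr → x = -0.009195; check Q = 2398
Then add 0.02169 M of A.
Step 2:
                    D           J           A
  init        0.03954       0.739     0.08149
  Δ           0.00384     0.00384    -0.00128
  eq          0.04338      0.7428     0.08021
  solve Keq expr → x = -0.00128; check Q = 2398
Then add 0.01919 M of D.
Step 3:
                    D           J           A
  init        0.06257      0.7428     0.08021
  Δ          -0.01714    -0.01714    0.005712
  eq          0.04543      0.7257     0.08593
  solve Keq expr → x = 0.005712; check Q = 2398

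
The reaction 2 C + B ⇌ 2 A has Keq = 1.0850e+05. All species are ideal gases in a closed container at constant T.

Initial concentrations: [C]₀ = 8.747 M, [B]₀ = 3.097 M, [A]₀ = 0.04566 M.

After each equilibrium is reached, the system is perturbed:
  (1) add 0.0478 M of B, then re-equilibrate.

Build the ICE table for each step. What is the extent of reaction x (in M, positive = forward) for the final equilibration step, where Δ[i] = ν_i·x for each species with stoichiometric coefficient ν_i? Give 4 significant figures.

x = 0.04779 M

Q₀ = 8.7986e-06 vs Keq = 1.0850e+05 ⇒ Q<K, forward
Step 1:
                   C          B          A
  I            8.747      3.097    0.04566
  C           -6.194     -3.097      6.194
  E            2.553 5.5048e-05       6.24
  solve Keq expr → x = 3.097; check Q = 1.0850e+05
Then add 0.0478 M of B.
Step 2:
                   C          B          A
  I            2.553    0.04786       6.24
  C         -0.09559   -0.04779    0.09559
  E            2.458 6.1247e-05      6.335
  solve Keq expr → x = 0.04779; check Q = 1.0850e+05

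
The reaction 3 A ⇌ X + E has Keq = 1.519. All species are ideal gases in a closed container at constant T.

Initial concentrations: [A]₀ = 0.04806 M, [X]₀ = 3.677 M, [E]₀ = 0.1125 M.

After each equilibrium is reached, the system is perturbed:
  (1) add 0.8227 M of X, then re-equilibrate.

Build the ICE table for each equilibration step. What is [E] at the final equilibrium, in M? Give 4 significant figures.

[E]_eq = 0.014 M

Q₀ = 3726 vs Keq = 1.519 ⇒ Q>K, reverse
Step 1:
                    A           X           E
  Initial     0.04806       3.677      0.1125
  Change       0.2888    -0.09628    -0.09628
  Equil        0.3369       3.581     0.01622
  solve Keq expr → x = -0.09628; check Q = 1.519
Then add 0.8227 M of X.
Step 2:
                    A           X           E
  Initial      0.3369       4.403     0.01622
  Change     0.006673   -0.002224   -0.002224
  Equil        0.3436       4.401       0.014
  solve Keq expr → x = -0.002224; check Q = 1.519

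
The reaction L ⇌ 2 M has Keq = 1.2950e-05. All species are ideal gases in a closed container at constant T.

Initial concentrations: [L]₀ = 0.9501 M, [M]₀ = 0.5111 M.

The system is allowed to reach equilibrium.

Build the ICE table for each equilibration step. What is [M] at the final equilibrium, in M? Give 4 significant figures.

[M]_eq = 0.003948 M

Q₀ = 0.2749 vs Keq = 1.2950e-05 ⇒ Q>K, reverse
Step 1:
                  L         M
  I          0.9501    0.5111
  C          0.2536   -0.5072
  E           1.204  0.003948
  solve Keq expr → x = -0.2536; check Q = 1.2950e-05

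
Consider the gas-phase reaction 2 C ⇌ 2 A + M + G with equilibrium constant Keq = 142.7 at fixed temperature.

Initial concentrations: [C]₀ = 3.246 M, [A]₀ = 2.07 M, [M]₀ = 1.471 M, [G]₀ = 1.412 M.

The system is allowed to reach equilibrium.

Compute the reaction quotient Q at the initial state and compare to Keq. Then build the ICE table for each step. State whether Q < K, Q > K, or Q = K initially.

Q₀ = 0.8447; Q < K (proceeds forward)

Q₀ = 0.8447 vs Keq = 142.7 ⇒ Q<K, forward
Step 1:
                  C         A         M         G
  Initial     3.246      2.07     1.471     1.412
  Change     -2.299     2.299     1.149     1.149
  Equil      0.9474     4.369      2.62     2.561
  solve Keq expr → x = 1.149; check Q = 142.7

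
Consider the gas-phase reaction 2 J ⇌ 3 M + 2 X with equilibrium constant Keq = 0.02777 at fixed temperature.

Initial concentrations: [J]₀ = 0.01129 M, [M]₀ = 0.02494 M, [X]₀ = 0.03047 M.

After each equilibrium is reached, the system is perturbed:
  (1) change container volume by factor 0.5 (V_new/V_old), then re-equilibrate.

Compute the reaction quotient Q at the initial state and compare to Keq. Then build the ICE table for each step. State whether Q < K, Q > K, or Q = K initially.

Q₀ = 1.1299e-04; Q < K (proceeds forward)

Q₀ = 1.1299e-04 vs Keq = 0.02777 ⇒ Q<K, forward
Step 1:
                   J          M          X
  Initial    0.01129    0.02494    0.03047
  Change   -0.009439    0.01416   0.009439
  Equil     0.001851     0.0391    0.03991
  solve Keq expr → x = 0.004719; check Q = 0.02777
Then change container volume by factor 0.5 (V_new/V_old).
Step 2:
                   J          M          X
  Initial   0.003703     0.0782    0.07982
  Change    0.004809  -0.007214  -0.004809
  Equil     0.008512    0.07098    0.07501
  solve Keq expr → x = -0.002405; check Q = 0.02777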